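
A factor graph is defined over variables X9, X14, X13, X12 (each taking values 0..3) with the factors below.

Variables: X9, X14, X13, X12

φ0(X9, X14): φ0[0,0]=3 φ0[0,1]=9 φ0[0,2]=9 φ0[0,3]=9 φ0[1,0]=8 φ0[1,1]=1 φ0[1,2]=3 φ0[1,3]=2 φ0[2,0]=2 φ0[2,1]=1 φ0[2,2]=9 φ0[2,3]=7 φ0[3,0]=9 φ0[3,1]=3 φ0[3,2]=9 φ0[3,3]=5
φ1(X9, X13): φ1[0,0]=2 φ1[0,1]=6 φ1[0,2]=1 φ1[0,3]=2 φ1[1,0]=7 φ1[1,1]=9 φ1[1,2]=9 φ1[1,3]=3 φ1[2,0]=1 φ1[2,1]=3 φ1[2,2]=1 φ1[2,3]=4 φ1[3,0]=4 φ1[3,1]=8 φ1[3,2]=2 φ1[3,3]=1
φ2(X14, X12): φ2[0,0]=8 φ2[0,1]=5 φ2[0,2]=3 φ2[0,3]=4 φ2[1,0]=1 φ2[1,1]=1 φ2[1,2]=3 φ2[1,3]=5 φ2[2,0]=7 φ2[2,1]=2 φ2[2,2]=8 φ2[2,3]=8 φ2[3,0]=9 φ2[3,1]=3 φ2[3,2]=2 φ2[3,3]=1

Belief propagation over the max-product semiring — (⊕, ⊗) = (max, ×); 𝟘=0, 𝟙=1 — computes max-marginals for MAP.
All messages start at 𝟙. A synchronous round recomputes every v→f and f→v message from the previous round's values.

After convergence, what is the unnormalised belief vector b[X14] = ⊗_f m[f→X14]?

b[X14] = [576, 270, 576, 486]

init: all messages = 𝟙 over 4 values
r1 m[φ0→X9] = [9, 8, 9, 9]
r1 m[φ0→X14] = [9, 9, 9, 9]
r1 m[φ1→X9] = [6, 9, 4, 8]
r1 m[φ1→X13] = [7, 9, 9, 4]
r1 m[φ2→X14] = [8, 5, 8, 9]
r1 m[φ2→X12] = [9, 5, 8, 8]
r1 m[X9→φ0] = [1, 1, 1, 1]
r1 m[X9→φ1] = [1, 1, 1, 1]
r1 m[X14→φ0] = [1, 1, 1, 1]
r1 m[X14→φ2] = [1, 1, 1, 1]
r1 m[X13→φ1] = [1, 1, 1, 1]
r1 m[X12→φ2] = [1, 1, 1, 1]
r2 m[φ0→X9] = [9, 8, 9, 9]
r2 m[φ0→X14] = [9, 9, 9, 9]
r2 m[φ1→X9] = [6, 9, 4, 8]
r2 m[φ1→X13] = [7, 9, 9, 4]
r2 m[φ2→X14] = [8, 5, 8, 9]
r2 m[φ2→X12] = [9, 5, 8, 8]
r2 m[X9→φ0] = [6, 9, 4, 8]
r2 m[X9→φ1] = [9, 8, 9, 9]
r2 m[X14→φ0] = [8, 5, 8, 9]
r2 m[X14→φ2] = [9, 9, 9, 9]
r2 m[X13→φ1] = [1, 1, 1, 1]
r2 m[X12→φ2] = [1, 1, 1, 1]
r3 m[φ0→X9] = [81, 64, 72, 72]
r3 m[φ0→X14] = [72, 54, 72, 54]
r3 m[φ1→X9] = [6, 9, 4, 8]
r3 m[φ1→X13] = [56, 72, 72, 36]
r3 m[φ2→X14] = [8, 5, 8, 9]
r3 m[φ2→X12] = [81, 45, 72, 72]
r3 m[X9→φ0] = [6, 9, 4, 8]
r3 m[X9→φ1] = [9, 8, 9, 9]
r3 m[X14→φ0] = [8, 5, 8, 9]
r3 m[X14→φ2] = [9, 9, 9, 9]
r3 m[X13→φ1] = [1, 1, 1, 1]
r3 m[X12→φ2] = [1, 1, 1, 1]
r4 m[φ0→X9] = [81, 64, 72, 72]
r4 m[φ0→X14] = [72, 54, 72, 54]
r4 m[φ1→X9] = [6, 9, 4, 8]
r4 m[φ1→X13] = [56, 72, 72, 36]
r4 m[φ2→X14] = [8, 5, 8, 9]
r4 m[φ2→X12] = [81, 45, 72, 72]
r4 m[X9→φ0] = [6, 9, 4, 8]
r4 m[X9→φ1] = [81, 64, 72, 72]
r4 m[X14→φ0] = [8, 5, 8, 9]
r4 m[X14→φ2] = [72, 54, 72, 54]
r4 m[X13→φ1] = [1, 1, 1, 1]
r4 m[X12→φ2] = [1, 1, 1, 1]
r5 m[φ0→X9] = [81, 64, 72, 72]
r5 m[φ0→X14] = [72, 54, 72, 54]
r5 m[φ1→X9] = [6, 9, 4, 8]
r5 m[φ1→X13] = [448, 576, 576, 288]
r5 m[φ2→X14] = [8, 5, 8, 9]
r5 m[φ2→X12] = [576, 360, 576, 576]
r5 m[X9→φ0] = [6, 9, 4, 8]
r5 m[X9→φ1] = [81, 64, 72, 72]
r5 m[X14→φ0] = [8, 5, 8, 9]
r5 m[X14→φ2] = [72, 54, 72, 54]
r5 m[X13→φ1] = [1, 1, 1, 1]
r5 m[X12→φ2] = [1, 1, 1, 1]
r6 m[φ0→X9] = [81, 64, 72, 72]
r6 m[φ0→X14] = [72, 54, 72, 54]
r6 m[φ1→X9] = [6, 9, 4, 8]
r6 m[φ1→X13] = [448, 576, 576, 288]
r6 m[φ2→X14] = [8, 5, 8, 9]
r6 m[φ2→X12] = [576, 360, 576, 576]
r6 m[X9→φ0] = [6, 9, 4, 8]
r6 m[X9→φ1] = [81, 64, 72, 72]
r6 m[X14→φ0] = [8, 5, 8, 9]
r6 m[X14→φ2] = [72, 54, 72, 54]
r6 m[X13→φ1] = [1, 1, 1, 1]
r6 m[X12→φ2] = [1, 1, 1, 1]
fixed point reached at round 6
b[X14] = ⊗ incoming = [576, 270, 576, 486]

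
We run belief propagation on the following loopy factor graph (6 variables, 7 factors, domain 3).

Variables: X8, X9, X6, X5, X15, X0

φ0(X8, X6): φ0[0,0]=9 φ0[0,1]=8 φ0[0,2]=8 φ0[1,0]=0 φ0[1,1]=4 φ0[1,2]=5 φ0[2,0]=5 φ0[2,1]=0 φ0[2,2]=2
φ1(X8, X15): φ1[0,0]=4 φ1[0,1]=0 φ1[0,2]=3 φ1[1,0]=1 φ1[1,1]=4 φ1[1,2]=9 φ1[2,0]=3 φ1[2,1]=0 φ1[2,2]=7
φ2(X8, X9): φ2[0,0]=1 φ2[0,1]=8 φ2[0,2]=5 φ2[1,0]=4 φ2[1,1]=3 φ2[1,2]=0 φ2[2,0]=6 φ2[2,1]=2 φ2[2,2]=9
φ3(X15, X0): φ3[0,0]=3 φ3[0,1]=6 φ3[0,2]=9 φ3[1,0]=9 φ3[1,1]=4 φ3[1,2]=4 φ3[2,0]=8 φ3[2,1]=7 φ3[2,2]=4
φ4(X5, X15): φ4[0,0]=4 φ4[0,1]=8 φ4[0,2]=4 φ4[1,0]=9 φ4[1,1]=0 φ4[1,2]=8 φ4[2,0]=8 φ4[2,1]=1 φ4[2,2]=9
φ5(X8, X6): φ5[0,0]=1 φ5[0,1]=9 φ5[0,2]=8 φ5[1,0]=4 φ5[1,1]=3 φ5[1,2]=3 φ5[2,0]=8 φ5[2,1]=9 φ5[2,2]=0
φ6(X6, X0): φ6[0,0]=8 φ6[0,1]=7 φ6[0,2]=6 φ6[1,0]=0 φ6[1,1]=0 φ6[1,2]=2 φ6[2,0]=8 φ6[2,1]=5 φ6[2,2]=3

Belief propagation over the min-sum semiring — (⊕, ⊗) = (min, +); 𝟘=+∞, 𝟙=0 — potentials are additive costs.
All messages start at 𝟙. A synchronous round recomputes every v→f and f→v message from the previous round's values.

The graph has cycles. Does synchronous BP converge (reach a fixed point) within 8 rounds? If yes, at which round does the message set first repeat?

NOT CONVERGED within 8 rounds

init: all messages = 𝟙 over 3 values
r1 m[φ0→X8] = [8, 0, 0]
r1 m[φ0→X6] = [0, 0, 2]
r1 m[φ1→X8] = [0, 1, 0]
r1 m[φ1→X15] = [1, 0, 3]
r1 m[φ2→X8] = [1, 0, 2]
r1 m[φ2→X9] = [1, 2, 0]
r1 m[φ3→X15] = [3, 4, 4]
r1 m[φ3→X0] = [3, 4, 4]
r1 m[φ4→X5] = [4, 0, 1]
r1 m[φ4→X15] = [4, 0, 4]
r1 m[φ5→X8] = [1, 3, 0]
r1 m[φ5→X6] = [1, 3, 0]
r1 m[φ6→X6] = [6, 0, 3]
r1 m[φ6→X0] = [0, 0, 2]
r1 m[X8→φ0] = [0, 0, 0]
r1 m[X8→φ1] = [0, 0, 0]
r1 m[X8→φ2] = [0, 0, 0]
r1 m[X8→φ5] = [0, 0, 0]
r1 m[X9→φ2] = [0, 0, 0]
r1 m[X6→φ0] = [0, 0, 0]
r1 m[X6→φ5] = [0, 0, 0]
r1 m[X6→φ6] = [0, 0, 0]
r1 m[X5→φ4] = [0, 0, 0]
r1 m[X15→φ1] = [0, 0, 0]
r1 m[X15→φ3] = [0, 0, 0]
r1 m[X15→φ4] = [0, 0, 0]
r1 m[X0→φ3] = [0, 0, 0]
r1 m[X0→φ6] = [0, 0, 0]
r2 m[φ0→X8] = [8, 0, 0]
r2 m[φ0→X6] = [0, 0, 2]
r2 m[φ1→X8] = [0, 1, 0]
r2 m[φ1→X15] = [1, 0, 3]
r2 m[φ2→X8] = [1, 0, 2]
r2 m[φ2→X9] = [1, 2, 0]
r2 m[φ3→X15] = [3, 4, 4]
r2 m[φ3→X0] = [3, 4, 4]
r2 m[φ4→X5] = [4, 0, 1]
r2 m[φ4→X15] = [4, 0, 4]
r2 m[φ5→X8] = [1, 3, 0]
r2 m[φ5→X6] = [1, 3, 0]
r2 m[φ6→X6] = [6, 0, 3]
r2 m[φ6→X0] = [0, 0, 2]
r2 m[X8→φ0] = [2, 4, 2]
r2 m[X8→φ1] = [10, 3, 2]
r2 m[X8→φ2] = [9, 4, 0]
r2 m[X8→φ5] = [9, 1, 2]
r2 m[X9→φ2] = [0, 0, 0]
r2 m[X6→φ0] = [7, 3, 3]
r2 m[X6→φ5] = [6, 0, 5]
r2 m[X6→φ6] = [1, 3, 2]
r2 m[X5→φ4] = [0, 0, 0]
r2 m[X15→φ1] = [7, 4, 8]
r2 m[X15→φ3] = [5, 0, 7]
r2 m[X15→φ4] = [4, 4, 7]
r2 m[X0→φ3] = [0, 0, 2]
r2 m[X0→φ6] = [3, 4, 4]
r3 m[φ0→X8] = [11, 7, 3]
r3 m[φ0→X6] = [4, 2, 4]
r3 m[φ1→X8] = [4, 8, 4]
r3 m[φ1→X15] = [4, 2, 9]
r3 m[φ2→X8] = [1, 0, 2]
r3 m[φ2→X9] = [6, 2, 4]
r3 m[φ3→X15] = [3, 4, 6]
r3 m[φ3→X0] = [8, 4, 4]
r3 m[φ4→X5] = [8, 4, 5]
r3 m[φ4→X15] = [4, 0, 4]
r3 m[φ5→X8] = [7, 3, 5]
r3 m[φ5→X6] = [5, 4, 2]
r3 m[φ6→X6] = [10, 3, 7]
r3 m[φ6→X0] = [3, 3, 5]
r3 m[X8→φ0] = [2, 4, 2]
r3 m[X8→φ1] = [10, 3, 2]
r3 m[X8→φ2] = [9, 4, 0]
r3 m[X8→φ5] = [9, 1, 2]
r3 m[X9→φ2] = [0, 0, 0]
r3 m[X6→φ0] = [7, 3, 3]
r3 m[X6→φ5] = [6, 0, 5]
r3 m[X6→φ6] = [1, 3, 2]
r3 m[X5→φ4] = [0, 0, 0]
r3 m[X15→φ1] = [7, 4, 8]
r3 m[X15→φ3] = [5, 0, 7]
r3 m[X15→φ4] = [4, 4, 7]
r3 m[X0→φ3] = [0, 0, 2]
r3 m[X0→φ6] = [3, 4, 4]
r4 m[φ0→X8] = [11, 7, 3]
r4 m[φ0→X6] = [4, 2, 4]
r4 m[φ1→X8] = [4, 8, 4]
r4 m[φ1→X15] = [4, 2, 9]
r4 m[φ2→X8] = [1, 0, 2]
r4 m[φ2→X9] = [6, 2, 4]
r4 m[φ3→X15] = [3, 4, 6]
r4 m[φ3→X0] = [8, 4, 4]
r4 m[φ4→X5] = [8, 4, 5]
r4 m[φ4→X15] = [4, 0, 4]
r4 m[φ5→X8] = [7, 3, 5]
r4 m[φ5→X6] = [5, 4, 2]
r4 m[φ6→X6] = [10, 3, 7]
r4 m[φ6→X0] = [3, 3, 5]
r4 m[X8→φ0] = [12, 11, 11]
r4 m[X8→φ1] = [19, 10, 10]
r4 m[X8→φ2] = [22, 18, 12]
r4 m[X8→φ5] = [16, 15, 9]
r4 m[X9→φ2] = [0, 0, 0]
r4 m[X6→φ0] = [15, 7, 9]
r4 m[X6→φ5] = [14, 5, 11]
r4 m[X6→φ6] = [9, 6, 6]
r4 m[X5→φ4] = [0, 0, 0]
r4 m[X15→φ1] = [7, 4, 10]
r4 m[X15→φ3] = [8, 2, 13]
r4 m[X15→φ4] = [7, 6, 15]
r4 m[X0→φ3] = [3, 3, 5]
r4 m[X0→φ6] = [8, 4, 4]
r5 m[φ0→X8] = [15, 11, 7]
r5 m[φ0→X6] = [11, 11, 13]
r5 m[φ1→X8] = [4, 8, 4]
r5 m[φ1→X15] = [11, 10, 17]
r5 m[φ2→X8] = [1, 0, 2]
r5 m[φ2→X9] = [18, 14, 18]
r5 m[φ3→X15] = [6, 7, 9]
r5 m[φ3→X0] = [11, 6, 6]
r5 m[φ4→X5] = [11, 6, 7]
r5 m[φ4→X15] = [4, 0, 4]
r5 m[φ5→X8] = [14, 8, 11]
r5 m[φ5→X6] = [17, 18, 9]
r5 m[φ6→X6] = [10, 4, 7]
r5 m[φ6→X0] = [6, 6, 8]
r5 m[X8→φ0] = [12, 11, 11]
r5 m[X8→φ1] = [19, 10, 10]
r5 m[X8→φ2] = [22, 18, 12]
r5 m[X8→φ5] = [16, 15, 9]
r5 m[X9→φ2] = [0, 0, 0]
r5 m[X6→φ0] = [15, 7, 9]
r5 m[X6→φ5] = [14, 5, 11]
r5 m[X6→φ6] = [9, 6, 6]
r5 m[X5→φ4] = [0, 0, 0]
r5 m[X15→φ1] = [7, 4, 10]
r5 m[X15→φ3] = [8, 2, 13]
r5 m[X15→φ4] = [7, 6, 15]
r5 m[X0→φ3] = [3, 3, 5]
r5 m[X0→φ6] = [8, 4, 4]
r6 m[φ0→X8] = [15, 11, 7]
r6 m[φ0→X6] = [11, 11, 13]
r6 m[φ1→X8] = [4, 8, 4]
r6 m[φ1→X15] = [11, 10, 17]
r6 m[φ2→X8] = [1, 0, 2]
r6 m[φ2→X9] = [18, 14, 18]
r6 m[φ3→X15] = [6, 7, 9]
r6 m[φ3→X0] = [11, 6, 6]
r6 m[φ4→X5] = [11, 6, 7]
r6 m[φ4→X15] = [4, 0, 4]
r6 m[φ5→X8] = [14, 8, 11]
r6 m[φ5→X6] = [17, 18, 9]
r6 m[φ6→X6] = [10, 4, 7]
r6 m[φ6→X0] = [6, 6, 8]
r6 m[X8→φ0] = [19, 16, 17]
r6 m[X8→φ1] = [30, 19, 20]
r6 m[X8→φ2] = [33, 27, 22]
r6 m[X8→φ5] = [20, 19, 13]
r6 m[X9→φ2] = [0, 0, 0]
r6 m[X6→φ0] = [27, 22, 16]
r6 m[X6→φ5] = [21, 15, 20]
r6 m[X6→φ6] = [28, 29, 22]
r6 m[X5→φ4] = [0, 0, 0]
r6 m[X15→φ1] = [10, 7, 13]
r6 m[X15→φ3] = [15, 10, 21]
r6 m[X15→φ4] = [17, 17, 26]
r6 m[X0→φ3] = [6, 6, 8]
r6 m[X0→φ6] = [11, 6, 6]
r7 m[φ0→X8] = [24, 21, 18]
r7 m[φ0→X6] = [16, 17, 19]
r7 m[φ1→X8] = [7, 11, 7]
r7 m[φ1→X15] = [20, 20, 27]
r7 m[φ2→X8] = [1, 0, 2]
r7 m[φ2→X9] = [28, 24, 27]
r7 m[φ3→X15] = [9, 10, 12]
r7 m[φ3→X0] = [18, 14, 14]
r7 m[φ4→X5] = [21, 17, 18]
r7 m[φ4→X15] = [4, 0, 4]
r7 m[φ5→X8] = [22, 18, 20]
r7 m[φ5→X6] = [21, 22, 13]
r7 m[φ6→X6] = [12, 6, 9]
r7 m[φ6→X0] = [29, 27, 25]
r7 m[X8→φ0] = [19, 16, 17]
r7 m[X8→φ1] = [30, 19, 20]
r7 m[X8→φ2] = [33, 27, 22]
r7 m[X8→φ5] = [20, 19, 13]
r7 m[X9→φ2] = [0, 0, 0]
r7 m[X6→φ0] = [27, 22, 16]
r7 m[X6→φ5] = [21, 15, 20]
r7 m[X6→φ6] = [28, 29, 22]
r7 m[X5→φ4] = [0, 0, 0]
r7 m[X15→φ1] = [10, 7, 13]
r7 m[X15→φ3] = [15, 10, 21]
r7 m[X15→φ4] = [17, 17, 26]
r7 m[X0→φ3] = [6, 6, 8]
r7 m[X0→φ6] = [11, 6, 6]
r8 m[φ0→X8] = [24, 21, 18]
r8 m[φ0→X6] = [16, 17, 19]
r8 m[φ1→X8] = [7, 11, 7]
r8 m[φ1→X15] = [20, 20, 27]
r8 m[φ2→X8] = [1, 0, 2]
r8 m[φ2→X9] = [28, 24, 27]
r8 m[φ3→X15] = [9, 10, 12]
r8 m[φ3→X0] = [18, 14, 14]
r8 m[φ4→X5] = [21, 17, 18]
r8 m[φ4→X15] = [4, 0, 4]
r8 m[φ5→X8] = [22, 18, 20]
r8 m[φ5→X6] = [21, 22, 13]
r8 m[φ6→X6] = [12, 6, 9]
r8 m[φ6→X0] = [29, 27, 25]
r8 m[X8→φ0] = [30, 29, 29]
r8 m[X8→φ1] = [47, 39, 40]
r8 m[X8→φ2] = [53, 50, 45]
r8 m[X8→φ5] = [32, 32, 27]
r8 m[X9→φ2] = [0, 0, 0]
r8 m[X6→φ0] = [33, 28, 22]
r8 m[X6→φ5] = [28, 23, 28]
r8 m[X6→φ6] = [37, 39, 32]
r8 m[X5→φ4] = [0, 0, 0]
r8 m[X15→φ1] = [13, 10, 16]
r8 m[X15→φ3] = [24, 20, 31]
r8 m[X15→φ4] = [29, 30, 39]
r8 m[X0→φ3] = [29, 27, 25]
r8 m[X0→φ6] = [18, 14, 14]
no fixed point within 8 rounds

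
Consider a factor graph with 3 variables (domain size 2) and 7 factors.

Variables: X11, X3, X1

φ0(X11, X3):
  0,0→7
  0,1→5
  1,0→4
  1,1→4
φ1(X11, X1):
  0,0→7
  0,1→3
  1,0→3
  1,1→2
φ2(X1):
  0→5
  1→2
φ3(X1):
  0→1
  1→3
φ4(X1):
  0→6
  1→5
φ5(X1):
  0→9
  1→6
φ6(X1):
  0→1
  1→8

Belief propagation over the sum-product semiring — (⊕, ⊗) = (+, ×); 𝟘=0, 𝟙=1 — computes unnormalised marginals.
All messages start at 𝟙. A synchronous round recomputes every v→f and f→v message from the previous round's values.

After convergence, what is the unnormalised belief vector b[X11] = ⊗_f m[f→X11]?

b[X11] = [74520, 29520]

init: all messages = 𝟙 over 2 values
r1 m[φ0→X11] = [12, 8]
r1 m[φ0→X3] = [11, 9]
r1 m[φ1→X11] = [10, 5]
r1 m[φ1→X1] = [10, 5]
r1 m[φ2→X1] = [5, 2]
r1 m[φ3→X1] = [1, 3]
r1 m[φ4→X1] = [6, 5]
r1 m[φ5→X1] = [9, 6]
r1 m[φ6→X1] = [1, 8]
r1 m[X11→φ0] = [1, 1]
r1 m[X11→φ1] = [1, 1]
r1 m[X3→φ0] = [1, 1]
r1 m[X1→φ1] = [1, 1]
r1 m[X1→φ2] = [1, 1]
r1 m[X1→φ3] = [1, 1]
r1 m[X1→φ4] = [1, 1]
r1 m[X1→φ5] = [1, 1]
r1 m[X1→φ6] = [1, 1]
r2 m[φ0→X11] = [12, 8]
r2 m[φ0→X3] = [11, 9]
r2 m[φ1→X11] = [10, 5]
r2 m[φ1→X1] = [10, 5]
r2 m[φ2→X1] = [5, 2]
r2 m[φ3→X1] = [1, 3]
r2 m[φ4→X1] = [6, 5]
r2 m[φ5→X1] = [9, 6]
r2 m[φ6→X1] = [1, 8]
r2 m[X11→φ0] = [10, 5]
r2 m[X11→φ1] = [12, 8]
r2 m[X3→φ0] = [1, 1]
r2 m[X1→φ1] = [270, 1440]
r2 m[X1→φ2] = [540, 3600]
r2 m[X1→φ3] = [2700, 2400]
r2 m[X1→φ4] = [450, 1440]
r2 m[X1→φ5] = [300, 1200]
r2 m[X1→φ6] = [2700, 900]
r3 m[φ0→X11] = [12, 8]
r3 m[φ0→X3] = [90, 70]
r3 m[φ1→X11] = [6210, 3690]
r3 m[φ1→X1] = [108, 52]
r3 m[φ2→X1] = [5, 2]
r3 m[φ3→X1] = [1, 3]
r3 m[φ4→X1] = [6, 5]
r3 m[φ5→X1] = [9, 6]
r3 m[φ6→X1] = [1, 8]
r3 m[X11→φ0] = [10, 5]
r3 m[X11→φ1] = [12, 8]
r3 m[X3→φ0] = [1, 1]
r3 m[X1→φ1] = [270, 1440]
r3 m[X1→φ2] = [540, 3600]
r3 m[X1→φ3] = [2700, 2400]
r3 m[X1→φ4] = [450, 1440]
r3 m[X1→φ5] = [300, 1200]
r3 m[X1→φ6] = [2700, 900]
r4 m[φ0→X11] = [12, 8]
r4 m[φ0→X3] = [90, 70]
r4 m[φ1→X11] = [6210, 3690]
r4 m[φ1→X1] = [108, 52]
r4 m[φ2→X1] = [5, 2]
r4 m[φ3→X1] = [1, 3]
r4 m[φ4→X1] = [6, 5]
r4 m[φ5→X1] = [9, 6]
r4 m[φ6→X1] = [1, 8]
r4 m[X11→φ0] = [6210, 3690]
r4 m[X11→φ1] = [12, 8]
r4 m[X3→φ0] = [1, 1]
r4 m[X1→φ1] = [270, 1440]
r4 m[X1→φ2] = [5832, 37440]
r4 m[X1→φ3] = [29160, 24960]
r4 m[X1→φ4] = [4860, 14976]
r4 m[X1→φ5] = [3240, 12480]
r4 m[X1→φ6] = [29160, 9360]
r5 m[φ0→X11] = [12, 8]
r5 m[φ0→X3] = [58230, 45810]
r5 m[φ1→X11] = [6210, 3690]
r5 m[φ1→X1] = [108, 52]
r5 m[φ2→X1] = [5, 2]
r5 m[φ3→X1] = [1, 3]
r5 m[φ4→X1] = [6, 5]
r5 m[φ5→X1] = [9, 6]
r5 m[φ6→X1] = [1, 8]
r5 m[X11→φ0] = [6210, 3690]
r5 m[X11→φ1] = [12, 8]
r5 m[X3→φ0] = [1, 1]
r5 m[X1→φ1] = [270, 1440]
r5 m[X1→φ2] = [5832, 37440]
r5 m[X1→φ3] = [29160, 24960]
r5 m[X1→φ4] = [4860, 14976]
r5 m[X1→φ5] = [3240, 12480]
r5 m[X1→φ6] = [29160, 9360]
r6 m[φ0→X11] = [12, 8]
r6 m[φ0→X3] = [58230, 45810]
r6 m[φ1→X11] = [6210, 3690]
r6 m[φ1→X1] = [108, 52]
r6 m[φ2→X1] = [5, 2]
r6 m[φ3→X1] = [1, 3]
r6 m[φ4→X1] = [6, 5]
r6 m[φ5→X1] = [9, 6]
r6 m[φ6→X1] = [1, 8]
r6 m[X11→φ0] = [6210, 3690]
r6 m[X11→φ1] = [12, 8]
r6 m[X3→φ0] = [1, 1]
r6 m[X1→φ1] = [270, 1440]
r6 m[X1→φ2] = [5832, 37440]
r6 m[X1→φ3] = [29160, 24960]
r6 m[X1→φ4] = [4860, 14976]
r6 m[X1→φ5] = [3240, 12480]
r6 m[X1→φ6] = [29160, 9360]
fixed point reached at round 6
b[X11] = ⊗ incoming = [74520, 29520]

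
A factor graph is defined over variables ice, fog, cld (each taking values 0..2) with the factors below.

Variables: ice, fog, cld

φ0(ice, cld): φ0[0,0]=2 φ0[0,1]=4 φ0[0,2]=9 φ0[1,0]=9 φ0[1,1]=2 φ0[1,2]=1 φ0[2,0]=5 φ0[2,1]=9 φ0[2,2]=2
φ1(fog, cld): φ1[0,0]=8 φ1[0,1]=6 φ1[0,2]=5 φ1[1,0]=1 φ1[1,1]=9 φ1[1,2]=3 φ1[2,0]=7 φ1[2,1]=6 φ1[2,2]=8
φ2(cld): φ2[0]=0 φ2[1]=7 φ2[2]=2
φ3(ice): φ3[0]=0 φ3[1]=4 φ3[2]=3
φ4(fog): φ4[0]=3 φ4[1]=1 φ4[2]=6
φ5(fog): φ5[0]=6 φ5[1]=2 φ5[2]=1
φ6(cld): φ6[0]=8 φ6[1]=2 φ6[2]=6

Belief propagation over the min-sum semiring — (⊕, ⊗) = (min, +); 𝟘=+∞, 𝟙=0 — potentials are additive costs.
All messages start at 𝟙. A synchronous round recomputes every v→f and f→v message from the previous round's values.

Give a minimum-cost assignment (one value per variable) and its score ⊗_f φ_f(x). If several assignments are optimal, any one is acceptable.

init: all messages = 𝟙 over 3 values
r1 m[φ0→ice] = [2, 1, 2]
r1 m[φ0→cld] = [2, 2, 1]
r1 m[φ1→fog] = [5, 1, 6]
r1 m[φ1→cld] = [1, 6, 3]
r1 m[φ2→cld] = [0, 7, 2]
r1 m[φ3→ice] = [0, 4, 3]
r1 m[φ4→fog] = [3, 1, 6]
r1 m[φ5→fog] = [6, 2, 1]
r1 m[φ6→cld] = [8, 2, 6]
r1 m[ice→φ0] = [0, 0, 0]
r1 m[ice→φ3] = [0, 0, 0]
r1 m[fog→φ1] = [0, 0, 0]
r1 m[fog→φ4] = [0, 0, 0]
r1 m[fog→φ5] = [0, 0, 0]
r1 m[cld→φ0] = [0, 0, 0]
r1 m[cld→φ1] = [0, 0, 0]
r1 m[cld→φ2] = [0, 0, 0]
r1 m[cld→φ6] = [0, 0, 0]
r2 m[φ0→ice] = [2, 1, 2]
r2 m[φ0→cld] = [2, 2, 1]
r2 m[φ1→fog] = [5, 1, 6]
r2 m[φ1→cld] = [1, 6, 3]
r2 m[φ2→cld] = [0, 7, 2]
r2 m[φ3→ice] = [0, 4, 3]
r2 m[φ4→fog] = [3, 1, 6]
r2 m[φ5→fog] = [6, 2, 1]
r2 m[φ6→cld] = [8, 2, 6]
r2 m[ice→φ0] = [0, 4, 3]
r2 m[ice→φ3] = [2, 1, 2]
r2 m[fog→φ1] = [9, 3, 7]
r2 m[fog→φ4] = [11, 3, 7]
r2 m[fog→φ5] = [8, 2, 12]
r2 m[cld→φ0] = [9, 15, 11]
r2 m[cld→φ1] = [10, 11, 9]
r2 m[cld→φ2] = [11, 10, 10]
r2 m[cld→φ6] = [3, 15, 6]
r3 m[φ0→ice] = [11, 12, 13]
r3 m[φ0→cld] = [2, 4, 5]
r3 m[φ1→fog] = [14, 11, 17]
r3 m[φ1→cld] = [4, 12, 6]
r3 m[φ2→cld] = [0, 7, 2]
r3 m[φ3→ice] = [0, 4, 3]
r3 m[φ4→fog] = [3, 1, 6]
r3 m[φ5→fog] = [6, 2, 1]
r3 m[φ6→cld] = [8, 2, 6]
r3 m[ice→φ0] = [0, 4, 3]
r3 m[ice→φ3] = [2, 1, 2]
r3 m[fog→φ1] = [9, 3, 7]
r3 m[fog→φ4] = [11, 3, 7]
r3 m[fog→φ5] = [8, 2, 12]
r3 m[cld→φ0] = [9, 15, 11]
r3 m[cld→φ1] = [10, 11, 9]
r3 m[cld→φ2] = [11, 10, 10]
r3 m[cld→φ6] = [3, 15, 6]
r4 m[φ0→ice] = [11, 12, 13]
r4 m[φ0→cld] = [2, 4, 5]
r4 m[φ1→fog] = [14, 11, 17]
r4 m[φ1→cld] = [4, 12, 6]
r4 m[φ2→cld] = [0, 7, 2]
r4 m[φ3→ice] = [0, 4, 3]
r4 m[φ4→fog] = [3, 1, 6]
r4 m[φ5→fog] = [6, 2, 1]
r4 m[φ6→cld] = [8, 2, 6]
r4 m[ice→φ0] = [0, 4, 3]
r4 m[ice→φ3] = [11, 12, 13]
r4 m[fog→φ1] = [9, 3, 7]
r4 m[fog→φ4] = [20, 13, 18]
r4 m[fog→φ5] = [17, 12, 23]
r4 m[cld→φ0] = [12, 21, 14]
r4 m[cld→φ1] = [10, 13, 13]
r4 m[cld→φ2] = [14, 18, 17]
r4 m[cld→φ6] = [6, 23, 13]
r5 m[φ0→ice] = [14, 15, 16]
r5 m[φ0→cld] = [2, 4, 5]
r5 m[φ1→fog] = [18, 11, 17]
r5 m[φ1→cld] = [4, 12, 6]
r5 m[φ2→cld] = [0, 7, 2]
r5 m[φ3→ice] = [0, 4, 3]
r5 m[φ4→fog] = [3, 1, 6]
r5 m[φ5→fog] = [6, 2, 1]
r5 m[φ6→cld] = [8, 2, 6]
r5 m[ice→φ0] = [0, 4, 3]
r5 m[ice→φ3] = [11, 12, 13]
r5 m[fog→φ1] = [9, 3, 7]
r5 m[fog→φ4] = [20, 13, 18]
r5 m[fog→φ5] = [17, 12, 23]
r5 m[cld→φ0] = [12, 21, 14]
r5 m[cld→φ1] = [10, 13, 13]
r5 m[cld→φ2] = [14, 18, 17]
r5 m[cld→φ6] = [6, 23, 13]
r6 m[φ0→ice] = [14, 15, 16]
r6 m[φ0→cld] = [2, 4, 5]
r6 m[φ1→fog] = [18, 11, 17]
r6 m[φ1→cld] = [4, 12, 6]
r6 m[φ2→cld] = [0, 7, 2]
r6 m[φ3→ice] = [0, 4, 3]
r6 m[φ4→fog] = [3, 1, 6]
r6 m[φ5→fog] = [6, 2, 1]
r6 m[φ6→cld] = [8, 2, 6]
r6 m[ice→φ0] = [0, 4, 3]
r6 m[ice→φ3] = [14, 15, 16]
r6 m[fog→φ1] = [9, 3, 7]
r6 m[fog→φ4] = [24, 13, 18]
r6 m[fog→φ5] = [21, 12, 23]
r6 m[cld→φ0] = [12, 21, 14]
r6 m[cld→φ1] = [10, 13, 13]
r6 m[cld→φ2] = [14, 18, 17]
r6 m[cld→φ6] = [6, 23, 13]
r7 m[φ0→ice] = [14, 15, 16]
r7 m[φ0→cld] = [2, 4, 5]
r7 m[φ1→fog] = [18, 11, 17]
r7 m[φ1→cld] = [4, 12, 6]
r7 m[φ2→cld] = [0, 7, 2]
r7 m[φ3→ice] = [0, 4, 3]
r7 m[φ4→fog] = [3, 1, 6]
r7 m[φ5→fog] = [6, 2, 1]
r7 m[φ6→cld] = [8, 2, 6]
r7 m[ice→φ0] = [0, 4, 3]
r7 m[ice→φ3] = [14, 15, 16]
r7 m[fog→φ1] = [9, 3, 7]
r7 m[fog→φ4] = [24, 13, 18]
r7 m[fog→φ5] = [21, 12, 23]
r7 m[cld→φ0] = [12, 21, 14]
r7 m[cld→φ1] = [10, 13, 13]
r7 m[cld→φ2] = [14, 18, 17]
r7 m[cld→φ6] = [6, 23, 13]
fixed point reached at round 7
traceback from ice: (ice=0, fog=1, cld=0), score=14

assignment: (ice=0, fog=1, cld=0); score = 14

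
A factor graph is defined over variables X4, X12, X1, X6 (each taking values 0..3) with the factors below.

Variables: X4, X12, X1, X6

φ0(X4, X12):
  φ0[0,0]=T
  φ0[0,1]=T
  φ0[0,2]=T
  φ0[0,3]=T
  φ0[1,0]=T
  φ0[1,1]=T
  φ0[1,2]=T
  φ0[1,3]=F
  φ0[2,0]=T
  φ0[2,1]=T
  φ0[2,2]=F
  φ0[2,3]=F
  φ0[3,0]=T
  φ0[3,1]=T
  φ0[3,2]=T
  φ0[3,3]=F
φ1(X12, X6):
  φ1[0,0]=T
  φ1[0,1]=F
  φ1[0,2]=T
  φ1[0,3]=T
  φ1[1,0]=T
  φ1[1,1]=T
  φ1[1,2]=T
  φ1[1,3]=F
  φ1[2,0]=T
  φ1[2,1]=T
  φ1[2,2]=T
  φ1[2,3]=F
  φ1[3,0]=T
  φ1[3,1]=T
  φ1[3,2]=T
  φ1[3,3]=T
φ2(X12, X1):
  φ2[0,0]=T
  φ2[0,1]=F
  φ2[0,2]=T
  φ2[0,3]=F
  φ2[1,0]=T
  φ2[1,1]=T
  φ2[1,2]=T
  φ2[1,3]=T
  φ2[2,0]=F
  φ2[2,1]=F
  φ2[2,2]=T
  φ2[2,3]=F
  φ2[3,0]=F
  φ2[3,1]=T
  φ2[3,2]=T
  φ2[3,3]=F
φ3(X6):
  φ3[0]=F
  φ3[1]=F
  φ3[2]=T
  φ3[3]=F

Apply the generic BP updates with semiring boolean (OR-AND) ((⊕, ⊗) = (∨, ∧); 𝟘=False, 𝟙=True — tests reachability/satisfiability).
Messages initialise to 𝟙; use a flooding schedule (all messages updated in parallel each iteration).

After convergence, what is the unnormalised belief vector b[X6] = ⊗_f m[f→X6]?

b[X6] = [F, F, T, F]

init: all messages = 𝟙 over 4 values
r1 m[φ0→X4] = [T, T, T, T]
r1 m[φ0→X12] = [T, T, T, T]
r1 m[φ1→X12] = [T, T, T, T]
r1 m[φ1→X6] = [T, T, T, T]
r1 m[φ2→X12] = [T, T, T, T]
r1 m[φ2→X1] = [T, T, T, T]
r1 m[φ3→X6] = [F, F, T, F]
r1 m[X4→φ0] = [T, T, T, T]
r1 m[X12→φ0] = [T, T, T, T]
r1 m[X12→φ1] = [T, T, T, T]
r1 m[X12→φ2] = [T, T, T, T]
r1 m[X1→φ2] = [T, T, T, T]
r1 m[X6→φ1] = [T, T, T, T]
r1 m[X6→φ3] = [T, T, T, T]
r2 m[φ0→X4] = [T, T, T, T]
r2 m[φ0→X12] = [T, T, T, T]
r2 m[φ1→X12] = [T, T, T, T]
r2 m[φ1→X6] = [T, T, T, T]
r2 m[φ2→X12] = [T, T, T, T]
r2 m[φ2→X1] = [T, T, T, T]
r2 m[φ3→X6] = [F, F, T, F]
r2 m[X4→φ0] = [T, T, T, T]
r2 m[X12→φ0] = [T, T, T, T]
r2 m[X12→φ1] = [T, T, T, T]
r2 m[X12→φ2] = [T, T, T, T]
r2 m[X1→φ2] = [T, T, T, T]
r2 m[X6→φ1] = [F, F, T, F]
r2 m[X6→φ3] = [T, T, T, T]
r3 m[φ0→X4] = [T, T, T, T]
r3 m[φ0→X12] = [T, T, T, T]
r3 m[φ1→X12] = [T, T, T, T]
r3 m[φ1→X6] = [T, T, T, T]
r3 m[φ2→X12] = [T, T, T, T]
r3 m[φ2→X1] = [T, T, T, T]
r3 m[φ3→X6] = [F, F, T, F]
r3 m[X4→φ0] = [T, T, T, T]
r3 m[X12→φ0] = [T, T, T, T]
r3 m[X12→φ1] = [T, T, T, T]
r3 m[X12→φ2] = [T, T, T, T]
r3 m[X1→φ2] = [T, T, T, T]
r3 m[X6→φ1] = [F, F, T, F]
r3 m[X6→φ3] = [T, T, T, T]
fixed point reached at round 3
b[X6] = ⊗ incoming = [F, F, T, F]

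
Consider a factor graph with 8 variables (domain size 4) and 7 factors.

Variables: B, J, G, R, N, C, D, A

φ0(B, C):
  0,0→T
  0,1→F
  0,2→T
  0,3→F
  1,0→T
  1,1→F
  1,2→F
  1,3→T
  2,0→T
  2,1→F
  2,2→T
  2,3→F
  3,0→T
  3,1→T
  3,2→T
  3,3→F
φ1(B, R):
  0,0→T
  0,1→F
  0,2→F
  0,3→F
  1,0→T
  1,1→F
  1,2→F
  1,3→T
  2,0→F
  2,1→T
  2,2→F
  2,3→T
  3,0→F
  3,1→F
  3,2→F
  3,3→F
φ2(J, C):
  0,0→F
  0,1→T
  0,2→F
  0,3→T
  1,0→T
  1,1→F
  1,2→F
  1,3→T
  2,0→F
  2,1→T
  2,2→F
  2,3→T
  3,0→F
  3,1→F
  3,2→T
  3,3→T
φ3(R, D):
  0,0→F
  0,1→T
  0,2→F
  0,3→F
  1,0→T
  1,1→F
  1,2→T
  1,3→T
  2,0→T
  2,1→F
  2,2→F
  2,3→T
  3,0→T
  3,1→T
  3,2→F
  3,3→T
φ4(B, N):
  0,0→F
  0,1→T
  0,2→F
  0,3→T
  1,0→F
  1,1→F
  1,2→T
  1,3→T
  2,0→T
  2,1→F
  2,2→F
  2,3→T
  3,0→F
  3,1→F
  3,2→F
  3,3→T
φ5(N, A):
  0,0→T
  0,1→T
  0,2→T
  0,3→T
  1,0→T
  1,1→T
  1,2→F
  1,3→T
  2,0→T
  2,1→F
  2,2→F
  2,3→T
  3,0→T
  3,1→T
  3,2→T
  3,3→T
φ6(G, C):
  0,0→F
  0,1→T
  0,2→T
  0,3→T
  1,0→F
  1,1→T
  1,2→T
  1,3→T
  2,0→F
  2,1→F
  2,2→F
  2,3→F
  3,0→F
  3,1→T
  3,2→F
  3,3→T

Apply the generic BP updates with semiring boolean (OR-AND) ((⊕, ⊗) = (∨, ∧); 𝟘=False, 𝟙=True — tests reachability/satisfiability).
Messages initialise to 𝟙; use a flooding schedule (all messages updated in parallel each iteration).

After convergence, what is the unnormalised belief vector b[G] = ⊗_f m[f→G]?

init: all messages = 𝟙 over 4 values
r1 m[φ0→B] = [T, T, T, T]
r1 m[φ0→C] = [T, T, T, T]
r1 m[φ1→B] = [T, T, T, F]
r1 m[φ1→R] = [T, T, F, T]
r1 m[φ2→J] = [T, T, T, T]
r1 m[φ2→C] = [T, T, T, T]
r1 m[φ3→R] = [T, T, T, T]
r1 m[φ3→D] = [T, T, T, T]
r1 m[φ4→B] = [T, T, T, T]
r1 m[φ4→N] = [T, T, T, T]
r1 m[φ5→N] = [T, T, T, T]
r1 m[φ5→A] = [T, T, T, T]
r1 m[φ6→G] = [T, T, F, T]
r1 m[φ6→C] = [F, T, T, T]
r1 m[B→φ0] = [T, T, T, T]
r1 m[B→φ1] = [T, T, T, T]
r1 m[B→φ4] = [T, T, T, T]
r1 m[J→φ2] = [T, T, T, T]
r1 m[G→φ6] = [T, T, T, T]
r1 m[R→φ1] = [T, T, T, T]
r1 m[R→φ3] = [T, T, T, T]
r1 m[N→φ4] = [T, T, T, T]
r1 m[N→φ5] = [T, T, T, T]
r1 m[C→φ0] = [T, T, T, T]
r1 m[C→φ2] = [T, T, T, T]
r1 m[C→φ6] = [T, T, T, T]
r1 m[D→φ3] = [T, T, T, T]
r1 m[A→φ5] = [T, T, T, T]
r2 m[φ0→B] = [T, T, T, T]
r2 m[φ0→C] = [T, T, T, T]
r2 m[φ1→B] = [T, T, T, F]
r2 m[φ1→R] = [T, T, F, T]
r2 m[φ2→J] = [T, T, T, T]
r2 m[φ2→C] = [T, T, T, T]
r2 m[φ3→R] = [T, T, T, T]
r2 m[φ3→D] = [T, T, T, T]
r2 m[φ4→B] = [T, T, T, T]
r2 m[φ4→N] = [T, T, T, T]
r2 m[φ5→N] = [T, T, T, T]
r2 m[φ5→A] = [T, T, T, T]
r2 m[φ6→G] = [T, T, F, T]
r2 m[φ6→C] = [F, T, T, T]
r2 m[B→φ0] = [T, T, T, F]
r2 m[B→φ1] = [T, T, T, T]
r2 m[B→φ4] = [T, T, T, F]
r2 m[J→φ2] = [T, T, T, T]
r2 m[G→φ6] = [T, T, T, T]
r2 m[R→φ1] = [T, T, T, T]
r2 m[R→φ3] = [T, T, F, T]
r2 m[N→φ4] = [T, T, T, T]
r2 m[N→φ5] = [T, T, T, T]
r2 m[C→φ0] = [F, T, T, T]
r2 m[C→φ2] = [F, T, T, T]
r2 m[C→φ6] = [T, T, T, T]
r2 m[D→φ3] = [T, T, T, T]
r2 m[A→φ5] = [T, T, T, T]
r3 m[φ0→B] = [T, T, T, T]
r3 m[φ0→C] = [T, F, T, T]
r3 m[φ1→B] = [T, T, T, F]
r3 m[φ1→R] = [T, T, F, T]
r3 m[φ2→J] = [T, T, T, T]
r3 m[φ2→C] = [T, T, T, T]
r3 m[φ3→R] = [T, T, T, T]
r3 m[φ3→D] = [T, T, T, T]
r3 m[φ4→B] = [T, T, T, T]
r3 m[φ4→N] = [T, T, T, T]
r3 m[φ5→N] = [T, T, T, T]
r3 m[φ5→A] = [T, T, T, T]
r3 m[φ6→G] = [T, T, F, T]
r3 m[φ6→C] = [F, T, T, T]
r3 m[B→φ0] = [T, T, T, F]
r3 m[B→φ1] = [T, T, T, T]
r3 m[B→φ4] = [T, T, T, F]
r3 m[J→φ2] = [T, T, T, T]
r3 m[G→φ6] = [T, T, T, T]
r3 m[R→φ1] = [T, T, T, T]
r3 m[R→φ3] = [T, T, F, T]
r3 m[N→φ4] = [T, T, T, T]
r3 m[N→φ5] = [T, T, T, T]
r3 m[C→φ0] = [F, T, T, T]
r3 m[C→φ2] = [F, T, T, T]
r3 m[C→φ6] = [T, T, T, T]
r3 m[D→φ3] = [T, T, T, T]
r3 m[A→φ5] = [T, T, T, T]
r4 m[φ0→B] = [T, T, T, T]
r4 m[φ0→C] = [T, F, T, T]
r4 m[φ1→B] = [T, T, T, F]
r4 m[φ1→R] = [T, T, F, T]
r4 m[φ2→J] = [T, T, T, T]
r4 m[φ2→C] = [T, T, T, T]
r4 m[φ3→R] = [T, T, T, T]
r4 m[φ3→D] = [T, T, T, T]
r4 m[φ4→B] = [T, T, T, T]
r4 m[φ4→N] = [T, T, T, T]
r4 m[φ5→N] = [T, T, T, T]
r4 m[φ5→A] = [T, T, T, T]
r4 m[φ6→G] = [T, T, F, T]
r4 m[φ6→C] = [F, T, T, T]
r4 m[B→φ0] = [T, T, T, F]
r4 m[B→φ1] = [T, T, T, T]
r4 m[B→φ4] = [T, T, T, F]
r4 m[J→φ2] = [T, T, T, T]
r4 m[G→φ6] = [T, T, T, T]
r4 m[R→φ1] = [T, T, T, T]
r4 m[R→φ3] = [T, T, F, T]
r4 m[N→φ4] = [T, T, T, T]
r4 m[N→φ5] = [T, T, T, T]
r4 m[C→φ0] = [F, T, T, T]
r4 m[C→φ2] = [F, F, T, T]
r4 m[C→φ6] = [T, F, T, T]
r4 m[D→φ3] = [T, T, T, T]
r4 m[A→φ5] = [T, T, T, T]
r5 m[φ0→B] = [T, T, T, T]
r5 m[φ0→C] = [T, F, T, T]
r5 m[φ1→B] = [T, T, T, F]
r5 m[φ1→R] = [T, T, F, T]
r5 m[φ2→J] = [T, T, T, T]
r5 m[φ2→C] = [T, T, T, T]
r5 m[φ3→R] = [T, T, T, T]
r5 m[φ3→D] = [T, T, T, T]
r5 m[φ4→B] = [T, T, T, T]
r5 m[φ4→N] = [T, T, T, T]
r5 m[φ5→N] = [T, T, T, T]
r5 m[φ5→A] = [T, T, T, T]
r5 m[φ6→G] = [T, T, F, T]
r5 m[φ6→C] = [F, T, T, T]
r5 m[B→φ0] = [T, T, T, F]
r5 m[B→φ1] = [T, T, T, T]
r5 m[B→φ4] = [T, T, T, F]
r5 m[J→φ2] = [T, T, T, T]
r5 m[G→φ6] = [T, T, T, T]
r5 m[R→φ1] = [T, T, T, T]
r5 m[R→φ3] = [T, T, F, T]
r5 m[N→φ4] = [T, T, T, T]
r5 m[N→φ5] = [T, T, T, T]
r5 m[C→φ0] = [F, T, T, T]
r5 m[C→φ2] = [F, F, T, T]
r5 m[C→φ6] = [T, F, T, T]
r5 m[D→φ3] = [T, T, T, T]
r5 m[A→φ5] = [T, T, T, T]
fixed point reached at round 5
b[G] = ⊗ incoming = [T, T, F, T]

b[G] = [T, T, F, T]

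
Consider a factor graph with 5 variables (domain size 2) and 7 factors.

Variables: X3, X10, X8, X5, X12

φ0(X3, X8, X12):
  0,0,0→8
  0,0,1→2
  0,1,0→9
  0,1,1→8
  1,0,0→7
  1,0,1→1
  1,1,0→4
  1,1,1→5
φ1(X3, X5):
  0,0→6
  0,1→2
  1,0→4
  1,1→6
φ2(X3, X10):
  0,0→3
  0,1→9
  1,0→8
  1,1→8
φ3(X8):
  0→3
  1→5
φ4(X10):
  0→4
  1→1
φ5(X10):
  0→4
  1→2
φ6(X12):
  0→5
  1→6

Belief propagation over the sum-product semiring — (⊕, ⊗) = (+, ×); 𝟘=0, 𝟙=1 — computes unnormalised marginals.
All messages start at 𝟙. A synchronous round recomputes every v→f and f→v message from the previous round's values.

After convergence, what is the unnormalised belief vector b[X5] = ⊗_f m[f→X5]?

b[X5] = [460764, 404244]

init: all messages = 𝟙 over 2 values
r1 m[φ0→X3] = [27, 17]
r1 m[φ0→X8] = [18, 26]
r1 m[φ0→X12] = [28, 16]
r1 m[φ1→X3] = [8, 10]
r1 m[φ1→X5] = [10, 8]
r1 m[φ2→X3] = [12, 16]
r1 m[φ2→X10] = [11, 17]
r1 m[φ3→X8] = [3, 5]
r1 m[φ4→X10] = [4, 1]
r1 m[φ5→X10] = [4, 2]
r1 m[φ6→X12] = [5, 6]
r1 m[X3→φ0] = [1, 1]
r1 m[X3→φ1] = [1, 1]
r1 m[X3→φ2] = [1, 1]
r1 m[X10→φ2] = [1, 1]
r1 m[X10→φ4] = [1, 1]
r1 m[X10→φ5] = [1, 1]
r1 m[X8→φ0] = [1, 1]
r1 m[X8→φ3] = [1, 1]
r1 m[X5→φ1] = [1, 1]
r1 m[X12→φ0] = [1, 1]
r1 m[X12→φ6] = [1, 1]
r2 m[φ0→X3] = [27, 17]
r2 m[φ0→X8] = [18, 26]
r2 m[φ0→X12] = [28, 16]
r2 m[φ1→X3] = [8, 10]
r2 m[φ1→X5] = [10, 8]
r2 m[φ2→X3] = [12, 16]
r2 m[φ2→X10] = [11, 17]
r2 m[φ3→X8] = [3, 5]
r2 m[φ4→X10] = [4, 1]
r2 m[φ5→X10] = [4, 2]
r2 m[φ6→X12] = [5, 6]
r2 m[X3→φ0] = [96, 160]
r2 m[X3→φ1] = [324, 272]
r2 m[X3→φ2] = [216, 170]
r2 m[X10→φ2] = [16, 2]
r2 m[X10→φ4] = [44, 34]
r2 m[X10→φ5] = [44, 17]
r2 m[X8→φ0] = [3, 5]
r2 m[X8→φ3] = [18, 26]
r2 m[X5→φ1] = [1, 1]
r2 m[X12→φ0] = [5, 6]
r2 m[X12→φ6] = [28, 16]
r3 m[φ0→X3] = [621, 373]
r3 m[φ0→X8] = [11552, 16928]
r3 m[φ0→X12] = [13184, 8896]
r3 m[φ1→X3] = [8, 10]
r3 m[φ1→X5] = [3032, 2280]
r3 m[φ2→X3] = [66, 144]
r3 m[φ2→X10] = [2008, 3304]
r3 m[φ3→X8] = [3, 5]
r3 m[φ4→X10] = [4, 1]
r3 m[φ5→X10] = [4, 2]
r3 m[φ6→X12] = [5, 6]
r3 m[X3→φ0] = [96, 160]
r3 m[X3→φ1] = [324, 272]
r3 m[X3→φ2] = [216, 170]
r3 m[X10→φ2] = [16, 2]
r3 m[X10→φ4] = [44, 34]
r3 m[X10→φ5] = [44, 17]
r3 m[X8→φ0] = [3, 5]
r3 m[X8→φ3] = [18, 26]
r3 m[X5→φ1] = [1, 1]
r3 m[X12→φ0] = [5, 6]
r3 m[X12→φ6] = [28, 16]
r4 m[φ0→X3] = [621, 373]
r4 m[φ0→X8] = [11552, 16928]
r4 m[φ0→X12] = [13184, 8896]
r4 m[φ1→X3] = [8, 10]
r4 m[φ1→X5] = [3032, 2280]
r4 m[φ2→X3] = [66, 144]
r4 m[φ2→X10] = [2008, 3304]
r4 m[φ3→X8] = [3, 5]
r4 m[φ4→X10] = [4, 1]
r4 m[φ5→X10] = [4, 2]
r4 m[φ6→X12] = [5, 6]
r4 m[X3→φ0] = [528, 1440]
r4 m[X3→φ1] = [40986, 53712]
r4 m[X3→φ2] = [4968, 3730]
r4 m[X10→φ2] = [16, 2]
r4 m[X10→φ4] = [8032, 6608]
r4 m[X10→φ5] = [8032, 3304]
r4 m[X8→φ0] = [3, 5]
r4 m[X8→φ3] = [11552, 16928]
r4 m[X5→φ1] = [1, 1]
r4 m[X12→φ0] = [5, 6]
r4 m[X12→φ6] = [13184, 8896]
r5 m[φ0→X3] = [621, 373]
r5 m[φ0→X8] = [86496, 121104]
r5 m[φ0→X12] = [95472, 64608]
r5 m[φ1→X3] = [8, 10]
r5 m[φ1→X5] = [460764, 404244]
r5 m[φ2→X3] = [66, 144]
r5 m[φ2→X10] = [44744, 74552]
r5 m[φ3→X8] = [3, 5]
r5 m[φ4→X10] = [4, 1]
r5 m[φ5→X10] = [4, 2]
r5 m[φ6→X12] = [5, 6]
r5 m[X3→φ0] = [528, 1440]
r5 m[X3→φ1] = [40986, 53712]
r5 m[X3→φ2] = [4968, 3730]
r5 m[X10→φ2] = [16, 2]
r5 m[X10→φ4] = [8032, 6608]
r5 m[X10→φ5] = [8032, 3304]
r5 m[X8→φ0] = [3, 5]
r5 m[X8→φ3] = [11552, 16928]
r5 m[X5→φ1] = [1, 1]
r5 m[X12→φ0] = [5, 6]
r5 m[X12→φ6] = [13184, 8896]
r6 m[φ0→X3] = [621, 373]
r6 m[φ0→X8] = [86496, 121104]
r6 m[φ0→X12] = [95472, 64608]
r6 m[φ1→X3] = [8, 10]
r6 m[φ1→X5] = [460764, 404244]
r6 m[φ2→X3] = [66, 144]
r6 m[φ2→X10] = [44744, 74552]
r6 m[φ3→X8] = [3, 5]
r6 m[φ4→X10] = [4, 1]
r6 m[φ5→X10] = [4, 2]
r6 m[φ6→X12] = [5, 6]
r6 m[X3→φ0] = [528, 1440]
r6 m[X3→φ1] = [40986, 53712]
r6 m[X3→φ2] = [4968, 3730]
r6 m[X10→φ2] = [16, 2]
r6 m[X10→φ4] = [178976, 149104]
r6 m[X10→φ5] = [178976, 74552]
r6 m[X8→φ0] = [3, 5]
r6 m[X8→φ3] = [86496, 121104]
r6 m[X5→φ1] = [1, 1]
r6 m[X12→φ0] = [5, 6]
r6 m[X12→φ6] = [95472, 64608]
r7 m[φ0→X3] = [621, 373]
r7 m[φ0→X8] = [86496, 121104]
r7 m[φ0→X12] = [95472, 64608]
r7 m[φ1→X3] = [8, 10]
r7 m[φ1→X5] = [460764, 404244]
r7 m[φ2→X3] = [66, 144]
r7 m[φ2→X10] = [44744, 74552]
r7 m[φ3→X8] = [3, 5]
r7 m[φ4→X10] = [4, 1]
r7 m[φ5→X10] = [4, 2]
r7 m[φ6→X12] = [5, 6]
r7 m[X3→φ0] = [528, 1440]
r7 m[X3→φ1] = [40986, 53712]
r7 m[X3→φ2] = [4968, 3730]
r7 m[X10→φ2] = [16, 2]
r7 m[X10→φ4] = [178976, 149104]
r7 m[X10→φ5] = [178976, 74552]
r7 m[X8→φ0] = [3, 5]
r7 m[X8→φ3] = [86496, 121104]
r7 m[X5→φ1] = [1, 1]
r7 m[X12→φ0] = [5, 6]
r7 m[X12→φ6] = [95472, 64608]
fixed point reached at round 7
b[X5] = ⊗ incoming = [460764, 404244]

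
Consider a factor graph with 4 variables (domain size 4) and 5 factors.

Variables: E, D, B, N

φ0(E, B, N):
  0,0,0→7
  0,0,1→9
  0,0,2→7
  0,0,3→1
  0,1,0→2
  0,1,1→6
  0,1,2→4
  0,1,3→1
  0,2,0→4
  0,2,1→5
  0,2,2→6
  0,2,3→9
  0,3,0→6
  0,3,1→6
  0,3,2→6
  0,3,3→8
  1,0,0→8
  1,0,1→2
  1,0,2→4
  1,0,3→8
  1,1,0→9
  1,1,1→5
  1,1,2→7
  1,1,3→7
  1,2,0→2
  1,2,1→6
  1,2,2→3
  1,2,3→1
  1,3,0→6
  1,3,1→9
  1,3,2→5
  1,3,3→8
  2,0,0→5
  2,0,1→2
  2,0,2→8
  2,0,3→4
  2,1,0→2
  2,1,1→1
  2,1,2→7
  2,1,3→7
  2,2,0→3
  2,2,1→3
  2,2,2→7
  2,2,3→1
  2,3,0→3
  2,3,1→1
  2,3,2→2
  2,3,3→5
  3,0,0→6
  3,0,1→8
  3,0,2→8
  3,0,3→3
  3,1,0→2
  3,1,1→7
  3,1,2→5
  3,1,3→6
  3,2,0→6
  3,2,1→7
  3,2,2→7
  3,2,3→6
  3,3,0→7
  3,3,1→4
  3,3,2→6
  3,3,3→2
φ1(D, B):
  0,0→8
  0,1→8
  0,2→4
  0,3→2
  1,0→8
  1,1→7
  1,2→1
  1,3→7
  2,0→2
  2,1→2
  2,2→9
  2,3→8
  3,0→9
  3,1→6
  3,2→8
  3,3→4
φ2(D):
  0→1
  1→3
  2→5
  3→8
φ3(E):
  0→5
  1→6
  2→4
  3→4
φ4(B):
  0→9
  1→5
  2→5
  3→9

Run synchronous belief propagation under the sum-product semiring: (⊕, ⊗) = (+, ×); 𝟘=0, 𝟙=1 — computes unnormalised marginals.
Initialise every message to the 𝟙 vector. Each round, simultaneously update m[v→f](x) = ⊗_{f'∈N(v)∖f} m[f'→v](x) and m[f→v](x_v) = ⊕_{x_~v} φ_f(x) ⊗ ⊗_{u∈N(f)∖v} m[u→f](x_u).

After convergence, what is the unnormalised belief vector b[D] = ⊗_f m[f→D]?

init: all messages = 𝟙 over 4 values
r1 m[φ0→E] = [87, 90, 61, 90]
r1 m[φ0→B] = [90, 78, 76, 84]
r1 m[φ0→N] = [78, 81, 92, 77]
r1 m[φ1→D] = [22, 23, 21, 27]
r1 m[φ1→B] = [27, 23, 22, 21]
r1 m[φ2→D] = [1, 3, 5, 8]
r1 m[φ3→E] = [5, 6, 4, 4]
r1 m[φ4→B] = [9, 5, 5, 9]
r1 m[E→φ0] = [1, 1, 1, 1]
r1 m[E→φ3] = [1, 1, 1, 1]
r1 m[D→φ1] = [1, 1, 1, 1]
r1 m[D→φ2] = [1, 1, 1, 1]
r1 m[B→φ0] = [1, 1, 1, 1]
r1 m[B→φ1] = [1, 1, 1, 1]
r1 m[B→φ4] = [1, 1, 1, 1]
r1 m[N→φ0] = [1, 1, 1, 1]
r2 m[φ0→E] = [87, 90, 61, 90]
r2 m[φ0→B] = [90, 78, 76, 84]
r2 m[φ0→N] = [78, 81, 92, 77]
r2 m[φ1→D] = [22, 23, 21, 27]
r2 m[φ1→B] = [27, 23, 22, 21]
r2 m[φ2→D] = [1, 3, 5, 8]
r2 m[φ3→E] = [5, 6, 4, 4]
r2 m[φ4→B] = [9, 5, 5, 9]
r2 m[E→φ0] = [5, 6, 4, 4]
r2 m[E→φ3] = [87, 90, 61, 90]
r2 m[D→φ1] = [1, 3, 5, 8]
r2 m[D→φ2] = [22, 23, 21, 27]
r2 m[B→φ0] = [243, 115, 110, 189]
r2 m[B→φ1] = [810, 390, 380, 756]
r2 m[B→φ4] = [2430, 1794, 1672, 1764]
r2 m[N→φ0] = [1, 1, 1, 1]
r3 m[φ0→E] = [14881, 15178, 10191, 14826]
r3 m[φ0→B] = [428, 381, 352, 418]
r3 m[φ0→N] = [67575, 64917, 71367, 61682]
r3 m[φ1→D] = [12632, 14882, 11868, 15694]
r3 m[φ1→B] = [114, 87, 116, 95]
r3 m[φ2→D] = [1, 3, 5, 8]
r3 m[φ3→E] = [5, 6, 4, 4]
r3 m[φ4→B] = [9, 5, 5, 9]
r3 m[E→φ0] = [5, 6, 4, 4]
r3 m[E→φ3] = [87, 90, 61, 90]
r3 m[D→φ1] = [1, 3, 5, 8]
r3 m[D→φ2] = [22, 23, 21, 27]
r3 m[B→φ0] = [243, 115, 110, 189]
r3 m[B→φ1] = [810, 390, 380, 756]
r3 m[B→φ4] = [2430, 1794, 1672, 1764]
r3 m[N→φ0] = [1, 1, 1, 1]
r4 m[φ0→E] = [14881, 15178, 10191, 14826]
r4 m[φ0→B] = [428, 381, 352, 418]
r4 m[φ0→N] = [67575, 64917, 71367, 61682]
r4 m[φ1→D] = [12632, 14882, 11868, 15694]
r4 m[φ1→B] = [114, 87, 116, 95]
r4 m[φ2→D] = [1, 3, 5, 8]
r4 m[φ3→E] = [5, 6, 4, 4]
r4 m[φ4→B] = [9, 5, 5, 9]
r4 m[E→φ0] = [5, 6, 4, 4]
r4 m[E→φ3] = [14881, 15178, 10191, 14826]
r4 m[D→φ1] = [1, 3, 5, 8]
r4 m[D→φ2] = [12632, 14882, 11868, 15694]
r4 m[B→φ0] = [1026, 435, 580, 855]
r4 m[B→φ1] = [3852, 1905, 1760, 3762]
r4 m[B→φ4] = [48792, 33147, 40832, 39710]
r4 m[N→φ0] = [1, 1, 1, 1]
r5 m[φ0→E] = [66429, 65652, 44414, 65675]
r5 m[φ0→B] = [428, 381, 352, 418]
r5 m[φ0→N] = [295172, 287042, 313028, 271171]
r5 m[φ1→D] = [60620, 72245, 57450, 75226]
r5 m[φ1→B] = [114, 87, 116, 95]
r5 m[φ2→D] = [1, 3, 5, 8]
r5 m[φ3→E] = [5, 6, 4, 4]
r5 m[φ4→B] = [9, 5, 5, 9]
r5 m[E→φ0] = [5, 6, 4, 4]
r5 m[E→φ3] = [14881, 15178, 10191, 14826]
r5 m[D→φ1] = [1, 3, 5, 8]
r5 m[D→φ2] = [12632, 14882, 11868, 15694]
r5 m[B→φ0] = [1026, 435, 580, 855]
r5 m[B→φ1] = [3852, 1905, 1760, 3762]
r5 m[B→φ4] = [48792, 33147, 40832, 39710]
r5 m[N→φ0] = [1, 1, 1, 1]
r6 m[φ0→E] = [66429, 65652, 44414, 65675]
r6 m[φ0→B] = [428, 381, 352, 418]
r6 m[φ0→N] = [295172, 287042, 313028, 271171]
r6 m[φ1→D] = [60620, 72245, 57450, 75226]
r6 m[φ1→B] = [114, 87, 116, 95]
r6 m[φ2→D] = [1, 3, 5, 8]
r6 m[φ3→E] = [5, 6, 4, 4]
r6 m[φ4→B] = [9, 5, 5, 9]
r6 m[E→φ0] = [5, 6, 4, 4]
r6 m[E→φ3] = [66429, 65652, 44414, 65675]
r6 m[D→φ1] = [1, 3, 5, 8]
r6 m[D→φ2] = [60620, 72245, 57450, 75226]
r6 m[B→φ0] = [1026, 435, 580, 855]
r6 m[B→φ1] = [3852, 1905, 1760, 3762]
r6 m[B→φ4] = [48792, 33147, 40832, 39710]
r6 m[N→φ0] = [1, 1, 1, 1]
r7 m[φ0→E] = [66429, 65652, 44414, 65675]
r7 m[φ0→B] = [428, 381, 352, 418]
r7 m[φ0→N] = [295172, 287042, 313028, 271171]
r7 m[φ1→D] = [60620, 72245, 57450, 75226]
r7 m[φ1→B] = [114, 87, 116, 95]
r7 m[φ2→D] = [1, 3, 5, 8]
r7 m[φ3→E] = [5, 6, 4, 4]
r7 m[φ4→B] = [9, 5, 5, 9]
r7 m[E→φ0] = [5, 6, 4, 4]
r7 m[E→φ3] = [66429, 65652, 44414, 65675]
r7 m[D→φ1] = [1, 3, 5, 8]
r7 m[D→φ2] = [60620, 72245, 57450, 75226]
r7 m[B→φ0] = [1026, 435, 580, 855]
r7 m[B→φ1] = [3852, 1905, 1760, 3762]
r7 m[B→φ4] = [48792, 33147, 40832, 39710]
r7 m[N→φ0] = [1, 1, 1, 1]
fixed point reached at round 7
b[D] = ⊗ incoming = [60620, 216735, 287250, 601808]

b[D] = [60620, 216735, 287250, 601808]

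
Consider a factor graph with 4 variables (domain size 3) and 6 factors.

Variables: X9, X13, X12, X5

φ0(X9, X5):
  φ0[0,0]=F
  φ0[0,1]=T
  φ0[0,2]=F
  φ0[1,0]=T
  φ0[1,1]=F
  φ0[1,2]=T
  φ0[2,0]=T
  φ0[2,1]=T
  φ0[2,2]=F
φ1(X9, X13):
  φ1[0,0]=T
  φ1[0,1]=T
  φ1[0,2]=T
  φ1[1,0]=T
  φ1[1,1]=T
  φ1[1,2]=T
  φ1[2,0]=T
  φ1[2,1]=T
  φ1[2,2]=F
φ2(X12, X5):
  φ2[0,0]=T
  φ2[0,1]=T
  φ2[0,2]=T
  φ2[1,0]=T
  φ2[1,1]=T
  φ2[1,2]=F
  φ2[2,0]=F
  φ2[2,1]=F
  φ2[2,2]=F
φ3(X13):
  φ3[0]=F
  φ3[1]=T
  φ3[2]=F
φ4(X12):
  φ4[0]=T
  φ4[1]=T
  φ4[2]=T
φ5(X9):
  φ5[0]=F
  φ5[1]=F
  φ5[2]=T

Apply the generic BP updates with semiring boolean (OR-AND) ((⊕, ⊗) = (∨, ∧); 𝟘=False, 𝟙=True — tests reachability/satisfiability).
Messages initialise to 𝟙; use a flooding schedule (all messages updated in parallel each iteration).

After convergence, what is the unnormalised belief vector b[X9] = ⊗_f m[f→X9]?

init: all messages = 𝟙 over 3 values
r1 m[φ0→X9] = [T, T, T]
r1 m[φ0→X5] = [T, T, T]
r1 m[φ1→X9] = [T, T, T]
r1 m[φ1→X13] = [T, T, T]
r1 m[φ2→X12] = [T, T, F]
r1 m[φ2→X5] = [T, T, T]
r1 m[φ3→X13] = [F, T, F]
r1 m[φ4→X12] = [T, T, T]
r1 m[φ5→X9] = [F, F, T]
r1 m[X9→φ0] = [T, T, T]
r1 m[X9→φ1] = [T, T, T]
r1 m[X9→φ5] = [T, T, T]
r1 m[X13→φ1] = [T, T, T]
r1 m[X13→φ3] = [T, T, T]
r1 m[X12→φ2] = [T, T, T]
r1 m[X12→φ4] = [T, T, T]
r1 m[X5→φ0] = [T, T, T]
r1 m[X5→φ2] = [T, T, T]
r2 m[φ0→X9] = [T, T, T]
r2 m[φ0→X5] = [T, T, T]
r2 m[φ1→X9] = [T, T, T]
r2 m[φ1→X13] = [T, T, T]
r2 m[φ2→X12] = [T, T, F]
r2 m[φ2→X5] = [T, T, T]
r2 m[φ3→X13] = [F, T, F]
r2 m[φ4→X12] = [T, T, T]
r2 m[φ5→X9] = [F, F, T]
r2 m[X9→φ0] = [F, F, T]
r2 m[X9→φ1] = [F, F, T]
r2 m[X9→φ5] = [T, T, T]
r2 m[X13→φ1] = [F, T, F]
r2 m[X13→φ3] = [T, T, T]
r2 m[X12→φ2] = [T, T, T]
r2 m[X12→φ4] = [T, T, F]
r2 m[X5→φ0] = [T, T, T]
r2 m[X5→φ2] = [T, T, T]
r3 m[φ0→X9] = [T, T, T]
r3 m[φ0→X5] = [T, T, F]
r3 m[φ1→X9] = [T, T, T]
r3 m[φ1→X13] = [T, T, F]
r3 m[φ2→X12] = [T, T, F]
r3 m[φ2→X5] = [T, T, T]
r3 m[φ3→X13] = [F, T, F]
r3 m[φ4→X12] = [T, T, T]
r3 m[φ5→X9] = [F, F, T]
r3 m[X9→φ0] = [F, F, T]
r3 m[X9→φ1] = [F, F, T]
r3 m[X9→φ5] = [T, T, T]
r3 m[X13→φ1] = [F, T, F]
r3 m[X13→φ3] = [T, T, T]
r3 m[X12→φ2] = [T, T, T]
r3 m[X12→φ4] = [T, T, F]
r3 m[X5→φ0] = [T, T, T]
r3 m[X5→φ2] = [T, T, T]
r4 m[φ0→X9] = [T, T, T]
r4 m[φ0→X5] = [T, T, F]
r4 m[φ1→X9] = [T, T, T]
r4 m[φ1→X13] = [T, T, F]
r4 m[φ2→X12] = [T, T, F]
r4 m[φ2→X5] = [T, T, T]
r4 m[φ3→X13] = [F, T, F]
r4 m[φ4→X12] = [T, T, T]
r4 m[φ5→X9] = [F, F, T]
r4 m[X9→φ0] = [F, F, T]
r4 m[X9→φ1] = [F, F, T]
r4 m[X9→φ5] = [T, T, T]
r4 m[X13→φ1] = [F, T, F]
r4 m[X13→φ3] = [T, T, F]
r4 m[X12→φ2] = [T, T, T]
r4 m[X12→φ4] = [T, T, F]
r4 m[X5→φ0] = [T, T, T]
r4 m[X5→φ2] = [T, T, F]
r5 m[φ0→X9] = [T, T, T]
r5 m[φ0→X5] = [T, T, F]
r5 m[φ1→X9] = [T, T, T]
r5 m[φ1→X13] = [T, T, F]
r5 m[φ2→X12] = [T, T, F]
r5 m[φ2→X5] = [T, T, T]
r5 m[φ3→X13] = [F, T, F]
r5 m[φ4→X12] = [T, T, T]
r5 m[φ5→X9] = [F, F, T]
r5 m[X9→φ0] = [F, F, T]
r5 m[X9→φ1] = [F, F, T]
r5 m[X9→φ5] = [T, T, T]
r5 m[X13→φ1] = [F, T, F]
r5 m[X13→φ3] = [T, T, F]
r5 m[X12→φ2] = [T, T, T]
r5 m[X12→φ4] = [T, T, F]
r5 m[X5→φ0] = [T, T, T]
r5 m[X5→φ2] = [T, T, F]
fixed point reached at round 5
b[X9] = ⊗ incoming = [F, F, T]

b[X9] = [F, F, T]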